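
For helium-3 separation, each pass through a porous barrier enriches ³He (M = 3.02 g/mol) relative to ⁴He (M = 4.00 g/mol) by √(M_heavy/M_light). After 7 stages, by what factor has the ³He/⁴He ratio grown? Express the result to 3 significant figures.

Overall factor = α^7 with α = √(4.00/3.02), i.e. (4.00/3.02)^(7/2).
= 1.32450^(7/2) = 2.67.

2.67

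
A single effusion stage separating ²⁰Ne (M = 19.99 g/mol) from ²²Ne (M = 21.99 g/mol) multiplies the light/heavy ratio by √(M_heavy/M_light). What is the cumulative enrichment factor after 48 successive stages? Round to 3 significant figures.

The single-stage factor is √(M_heavy/M_light), so 48 stages give [√(21.99/19.99)]^48 = (21.99/19.99)^(48/2).
= 1.10005^24 = 9.86.

9.86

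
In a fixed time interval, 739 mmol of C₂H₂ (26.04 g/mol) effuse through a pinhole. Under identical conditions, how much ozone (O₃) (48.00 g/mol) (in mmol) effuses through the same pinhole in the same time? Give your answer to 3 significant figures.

Graham's law gives rate_O₃/rate_C₂H₂ = √(M_C₂H₂/M_O₃) = √(26.04/48.00) = √0.5425 = 0.7365.
So the amount for O₃ is 739 × 0.7365 = 544 mmol.

544 mmol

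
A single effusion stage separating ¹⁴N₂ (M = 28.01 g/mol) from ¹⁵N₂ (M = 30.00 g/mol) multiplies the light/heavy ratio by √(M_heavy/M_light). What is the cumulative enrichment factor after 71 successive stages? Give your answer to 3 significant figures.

11.4

Overall factor = α^71 with α = √(30.00/28.01), i.e. (30.00/28.01)^(71/2).
= 1.07105^(71/2) = 11.4.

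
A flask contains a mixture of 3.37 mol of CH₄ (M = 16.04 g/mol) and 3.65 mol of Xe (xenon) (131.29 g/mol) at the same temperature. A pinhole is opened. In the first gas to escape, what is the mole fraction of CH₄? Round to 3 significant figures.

Each component's effusion rate ∝ (its partial pressure)·(1/√M) ∝ n_i/√M_i.
x_CH₄(eff) = (n_CH₄/√M_CH₄) / (n_CH₄/√M_CH₄ + n_Xe/√M_Xe)
= (3.37/√16.04) / (3.37/√16.04 + 3.65/√131.29) = 0.8414/(0.8414 + 0.3185) = 0.725.

0.725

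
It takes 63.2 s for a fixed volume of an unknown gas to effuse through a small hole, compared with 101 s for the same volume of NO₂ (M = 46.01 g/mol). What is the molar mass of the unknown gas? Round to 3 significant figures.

Since effusion rate ∝ 1/√M, t_X/t_NO₂ = √(M_X/M_NO₂).
63.2/101 = 0.6257 = √(M_X/46.01)
M_X = 46.01 × 0.6257² = 46.01 × 0.3916 = 18.0 g/mol

18.0 g/mol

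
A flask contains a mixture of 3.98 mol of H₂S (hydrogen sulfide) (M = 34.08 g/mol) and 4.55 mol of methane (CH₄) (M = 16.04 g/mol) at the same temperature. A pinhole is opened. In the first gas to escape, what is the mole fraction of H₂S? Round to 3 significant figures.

Each component's effusion rate ∝ (its partial pressure)·(1/√M) ∝ n_i/√M_i.
x_H₂S(eff) = (n_H₂S/√M_H₂S) / (n_H₂S/√M_H₂S + n_CH₄/√M_CH₄)
= (3.98/√34.08) / (3.98/√34.08 + 4.55/√16.04) = 0.6818/(0.6818 + 1.136) = 0.375.

0.375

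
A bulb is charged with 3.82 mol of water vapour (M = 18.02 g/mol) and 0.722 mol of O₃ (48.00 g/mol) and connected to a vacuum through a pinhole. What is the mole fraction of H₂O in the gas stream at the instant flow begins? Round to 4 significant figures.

The effusion rate of species i is ∝ p_i/√M_i ∝ n_i/√M_i.
So x_H₂O in the escaping gas = (n_H₂O/√M_H₂O) / Σ(n_i/√M_i)
= (3.82/√18.02) / (3.82/√18.02 + 0.722/√48.00) = 0.8999/(0.8999 + 0.1042) = 0.8962.

0.8962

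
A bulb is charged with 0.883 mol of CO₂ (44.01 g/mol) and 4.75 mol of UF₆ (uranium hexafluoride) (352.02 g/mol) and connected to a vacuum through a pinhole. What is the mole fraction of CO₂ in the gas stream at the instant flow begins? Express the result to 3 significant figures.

Rate_i ∝ x_i/√M_i (Graham's law weighted by mole fraction), so the effusate composition follows n_i/√M_i.
So x_CO₂ in the escaping gas = (n_CO₂/√M_CO₂) / Σ(n_i/√M_i)
= (0.883/√44.01) / (0.883/√44.01 + 4.75/√352.02) = 0.1331/(0.1331 + 0.2532) = 0.345.

0.345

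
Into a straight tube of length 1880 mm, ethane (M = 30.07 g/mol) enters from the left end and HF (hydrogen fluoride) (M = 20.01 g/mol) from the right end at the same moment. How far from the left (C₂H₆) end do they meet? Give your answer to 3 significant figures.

845 mm

The fronts meet when d_C₂H₆ + d_HF = L with d_C₂H₆/d_HF = √(M_HF/M_C₂H₆) (Graham's law). Here √(M_HF/M_C₂H₆) = √(20.01/30.07) = 0.8157.
With d_C₂H₆ + d_HF = 1880 mm, d_HF = 1880/(1 + 0.8157) = 1035 mm.
d_C₂H₆ = 1880 − 1035 = 845 mm.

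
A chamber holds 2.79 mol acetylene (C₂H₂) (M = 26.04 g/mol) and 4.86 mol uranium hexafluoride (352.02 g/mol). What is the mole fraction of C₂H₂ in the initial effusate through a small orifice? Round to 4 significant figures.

Effusion rate of each component ∝ n_i/√M_i (partial pressure × 1/√M).
Mole fraction of C₂H₂ in the effusate = (n_C₂H₂/√M_C₂H₂) / (n_C₂H₂/√M_C₂H₂ + n_UF₆/√M_UF₆)
= (2.79/√26.04) / (2.79/√26.04 + 4.86/√352.02) = 0.5467/(0.5467 + 0.2590) = 0.6785.

0.6785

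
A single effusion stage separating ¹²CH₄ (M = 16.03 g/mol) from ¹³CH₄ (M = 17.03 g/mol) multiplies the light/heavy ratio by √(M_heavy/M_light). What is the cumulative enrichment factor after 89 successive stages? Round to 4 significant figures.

14.77

Each stage multiplies the ratio by α = √(17.03/16.03), so after 89 stages the overall factor is α^89 = (17.03/16.03)^(89/2).
= 1.06238^(89/2) = 14.77.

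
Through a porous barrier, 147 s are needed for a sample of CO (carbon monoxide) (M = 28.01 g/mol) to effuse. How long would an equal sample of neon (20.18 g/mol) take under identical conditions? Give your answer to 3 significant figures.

125 s

Since effusion rate ∝ 1/√M, t_Ne/t_CO = √(M_Ne/M_CO) = √(20.18/28.01) = √0.7205 = 0.8488.
So the time for Ne is 147 × 0.8488 = 125 s.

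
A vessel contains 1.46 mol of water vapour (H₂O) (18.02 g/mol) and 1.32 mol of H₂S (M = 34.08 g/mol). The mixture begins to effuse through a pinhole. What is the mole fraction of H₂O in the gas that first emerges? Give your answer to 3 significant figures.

0.603

The effusion rate of species i is ∝ p_i/√M_i ∝ n_i/√M_i.
So x_H₂O in the escaping gas = (n_H₂O/√M_H₂O) / Σ(n_i/√M_i)
= (1.46/√18.02) / (1.46/√18.02 + 1.32/√34.08) = 0.3439/(0.3439 + 0.2261) = 0.603.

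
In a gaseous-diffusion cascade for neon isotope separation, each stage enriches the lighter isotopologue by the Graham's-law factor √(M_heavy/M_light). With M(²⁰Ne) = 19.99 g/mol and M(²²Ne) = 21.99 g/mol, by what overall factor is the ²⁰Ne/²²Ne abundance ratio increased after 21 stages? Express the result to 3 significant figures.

2.72

Overall factor = α^21 with α = √(21.99/19.99), i.e. (21.99/19.99)^(21/2).
= 1.10005^(21/2) = 2.72.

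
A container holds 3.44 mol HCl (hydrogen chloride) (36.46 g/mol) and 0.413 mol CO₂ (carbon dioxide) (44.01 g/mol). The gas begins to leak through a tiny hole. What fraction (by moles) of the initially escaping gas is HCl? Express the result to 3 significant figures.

0.901

Effusion rate of each component ∝ n_i/√M_i (partial pressure × 1/√M).
x_HCl(eff) = (n_HCl/√M_HCl) / (n_HCl/√M_HCl + n_CO₂/√M_CO₂)
= (3.44/√36.46) / (3.44/√36.46 + 0.413/√44.01) = 0.5697/(0.5697 + 0.06226) = 0.901.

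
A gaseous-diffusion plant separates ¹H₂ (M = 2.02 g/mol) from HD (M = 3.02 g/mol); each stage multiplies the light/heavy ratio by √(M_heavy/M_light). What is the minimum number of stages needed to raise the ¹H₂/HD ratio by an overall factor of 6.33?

Per stage α = (3.02/2.02)^(1/2) = 1.49505^0.5, giving ln α = 0.2011.
Need α^N ≥ 6.33 ⇒ N ≥ ln(6.33) / ln α = 1.845 / 0.2011 = 9.18.
Minimum whole number of stages: N = 10.

10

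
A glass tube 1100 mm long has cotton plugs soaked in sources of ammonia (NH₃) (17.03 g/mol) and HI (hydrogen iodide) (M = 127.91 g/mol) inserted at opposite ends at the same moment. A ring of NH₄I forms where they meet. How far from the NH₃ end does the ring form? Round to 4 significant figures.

805.9 mm

In equal time, each gas travels a distance ∝ its rate ∝ 1/√M, so d_NH₃/d_HI = √(M_HI/M_NH₃) = √(127.91/17.03) = 2.741.
With d_NH₃ + d_HI = 1100 mm, d_HI = 1100/(1 + 2.741) = 294.1 mm.
d_NH₃ = 1100 − 294.1 = 805.9 mm.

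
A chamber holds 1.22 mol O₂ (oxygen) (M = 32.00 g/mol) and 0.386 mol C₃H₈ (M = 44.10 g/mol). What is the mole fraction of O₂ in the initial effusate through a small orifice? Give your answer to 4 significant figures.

Each component's effusion rate ∝ (its partial pressure)·(1/√M) ∝ n_i/√M_i.
Mole fraction of O₂ in the effusate = (n_O₂/√M_O₂) / (n_O₂/√M_O₂ + n_C₃H₈/√M_C₃H₈)
= (1.22/√32.00) / (1.22/√32.00 + 0.386/√44.10) = 0.2157/(0.2157 + 0.05813) = 0.7877.

0.7877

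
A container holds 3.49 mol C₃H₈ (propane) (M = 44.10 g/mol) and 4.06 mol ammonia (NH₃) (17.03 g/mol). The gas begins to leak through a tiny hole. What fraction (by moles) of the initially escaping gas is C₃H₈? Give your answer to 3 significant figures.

Rate_i ∝ x_i/√M_i (Graham's law weighted by mole fraction), so the effusate composition follows n_i/√M_i.
Mole fraction of C₃H₈ in the effusate = (n_C₃H₈/√M_C₃H₈) / (n_C₃H₈/√M_C₃H₈ + n_NH₃/√M_NH₃)
= (3.49/√44.10) / (3.49/√44.10 + 4.06/√17.03) = 0.5255/(0.5255 + 0.9838) = 0.348.

0.348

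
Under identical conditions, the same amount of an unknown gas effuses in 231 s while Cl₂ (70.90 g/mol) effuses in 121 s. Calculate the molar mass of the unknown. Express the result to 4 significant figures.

258.4 g/mol

Graham's law gives t_X/t_Cl₂ = √(M_X/M_Cl₂).
231/121 = 1.909 = √(M_X/70.90)
M_X = 70.90 × 1.909² = 70.90 × 3.645 = 258.4 g/mol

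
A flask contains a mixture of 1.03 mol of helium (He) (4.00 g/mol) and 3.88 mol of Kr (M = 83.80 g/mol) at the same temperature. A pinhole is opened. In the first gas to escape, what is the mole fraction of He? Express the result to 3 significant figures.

0.549

Effusion rate of each component ∝ n_i/√M_i (partial pressure × 1/√M).
x_He(eff) = (n_He/√M_He) / (n_He/√M_He + n_Kr/√M_Kr)
= (1.03/√4.00) / (1.03/√4.00 + 3.88/√83.80) = 0.5150/(0.5150 + 0.4238) = 0.549.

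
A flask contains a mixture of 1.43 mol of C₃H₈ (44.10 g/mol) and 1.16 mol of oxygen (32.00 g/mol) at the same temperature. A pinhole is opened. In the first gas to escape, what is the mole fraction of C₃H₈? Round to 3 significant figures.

0.512

The effusion rate of species i is ∝ p_i/√M_i ∝ n_i/√M_i.
Mole fraction of C₃H₈ in the effusate = (n_C₃H₈/√M_C₃H₈) / (n_C₃H₈/√M_C₃H₈ + n_O₂/√M_O₂)
= (1.43/√44.10) / (1.43/√44.10 + 1.16/√32.00) = 0.2153/(0.2153 + 0.2051) = 0.512.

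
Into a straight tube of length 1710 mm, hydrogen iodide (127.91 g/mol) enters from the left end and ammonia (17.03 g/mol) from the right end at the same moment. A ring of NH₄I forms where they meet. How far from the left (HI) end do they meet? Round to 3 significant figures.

The fronts meet when d_HI + d_NH₃ = L with d_HI/d_NH₃ = √(M_NH₃/M_HI) (Graham's law). Here √(M_NH₃/M_HI) = √(17.03/127.91) = 0.3649.
With d_HI + d_NH₃ = 1710 mm, d_NH₃ = 1710/(1 + 0.3649) = 1253 mm.
d_HI = 1710 − 1253 = 457 mm.

457 mm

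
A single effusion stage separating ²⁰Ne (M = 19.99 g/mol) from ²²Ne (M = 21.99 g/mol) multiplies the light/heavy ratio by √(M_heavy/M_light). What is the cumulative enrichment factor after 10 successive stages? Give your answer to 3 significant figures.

1.61

After 10 stages the ratio has grown by (√(21.99/19.99))^10 = (21.99/19.99)^(10/2).
= 1.10005^5 = 1.61.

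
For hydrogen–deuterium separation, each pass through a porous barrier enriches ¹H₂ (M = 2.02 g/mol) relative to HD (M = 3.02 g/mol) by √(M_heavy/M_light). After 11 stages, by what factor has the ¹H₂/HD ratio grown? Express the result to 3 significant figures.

After 11 stages the ratio has grown by (√(3.02/2.02))^11 = (3.02/2.02)^(11/2).
= 1.49505^(11/2) = 9.13.

9.13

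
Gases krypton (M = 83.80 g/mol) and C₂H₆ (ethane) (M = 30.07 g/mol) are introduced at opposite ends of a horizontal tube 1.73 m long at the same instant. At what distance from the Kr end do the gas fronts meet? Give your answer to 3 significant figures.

0.648 m

In equal time, each gas travels a distance ∝ its rate ∝ 1/√M, so d_Kr/d_C₂H₆ = √(M_C₂H₆/M_Kr) = √(30.07/83.80) = 0.5990.
With d_Kr + d_C₂H₆ = 1.73 m, d_C₂H₆ = 1.73/(1 + 0.5990) = 1.082 m.
d_Kr = 1.73 − 1.082 = 0.648 m.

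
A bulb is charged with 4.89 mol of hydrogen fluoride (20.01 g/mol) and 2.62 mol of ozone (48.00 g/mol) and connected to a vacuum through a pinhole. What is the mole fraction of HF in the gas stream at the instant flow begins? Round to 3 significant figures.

Each component's effusion rate ∝ (its partial pressure)·(1/√M) ∝ n_i/√M_i.
Mole fraction of HF in the effusate = (n_HF/√M_HF) / (n_HF/√M_HF + n_O₃/√M_O₃)
= (4.89/√20.01) / (4.89/√20.01 + 2.62/√48.00) = 1.093/(1.093 + 0.3782) = 0.743.

0.743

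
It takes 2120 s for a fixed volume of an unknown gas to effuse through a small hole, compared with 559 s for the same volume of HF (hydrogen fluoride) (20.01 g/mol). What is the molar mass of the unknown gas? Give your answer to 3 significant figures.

From Graham's law, t_X/t_HF = √(M_X/M_HF).
2120/559 = 3.792 = √(M_X/20.01)
M_X = 20.01 × 3.792² = 20.01 × 14.38 = 288 g/mol

288 g/mol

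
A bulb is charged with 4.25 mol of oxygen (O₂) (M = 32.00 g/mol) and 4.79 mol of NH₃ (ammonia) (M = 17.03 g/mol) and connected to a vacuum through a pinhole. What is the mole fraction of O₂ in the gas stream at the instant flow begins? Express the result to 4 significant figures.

0.3929

Rate_i ∝ x_i/√M_i (Graham's law weighted by mole fraction), so the effusate composition follows n_i/√M_i.
Mole fraction of O₂ in the effusate = (n_O₂/√M_O₂) / (n_O₂/√M_O₂ + n_NH₃/√M_NH₃)
= (4.25/√32.00) / (4.25/√32.00 + 4.79/√17.03) = 0.7513/(0.7513 + 1.161) = 0.3929.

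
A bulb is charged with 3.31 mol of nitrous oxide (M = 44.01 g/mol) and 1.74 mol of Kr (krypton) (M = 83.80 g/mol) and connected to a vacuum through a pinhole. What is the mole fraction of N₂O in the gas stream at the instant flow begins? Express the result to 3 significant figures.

The effusion rate of species i is ∝ p_i/√M_i ∝ n_i/√M_i.
x_N₂O(eff) = (n_N₂O/√M_N₂O) / (n_N₂O/√M_N₂O + n_Kr/√M_Kr)
= (3.31/√44.01) / (3.31/√44.01 + 1.74/√83.80) = 0.4989/(0.4989 + 0.1901) = 0.724.

0.724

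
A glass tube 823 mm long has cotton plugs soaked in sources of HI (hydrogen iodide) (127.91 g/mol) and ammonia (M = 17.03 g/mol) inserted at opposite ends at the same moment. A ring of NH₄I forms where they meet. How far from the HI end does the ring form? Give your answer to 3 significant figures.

Distances travelled in equal time are proportional to diffusion rates, so d_HI/d_NH₃ = √(M_NH₃/M_HI) = √(17.03/127.91) = 0.3649.
With d_HI + d_NH₃ = 823 mm, d_NH₃ = 823/(1 + 0.3649) = 603.0 mm.
d_HI = 823 − 603.0 = 220 mm.

220 mm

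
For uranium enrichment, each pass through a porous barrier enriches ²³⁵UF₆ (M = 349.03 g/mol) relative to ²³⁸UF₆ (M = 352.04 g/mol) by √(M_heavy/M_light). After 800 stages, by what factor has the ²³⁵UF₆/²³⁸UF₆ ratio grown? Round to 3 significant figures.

31.0

Overall factor = α^800 with α = √(352.04/349.03), i.e. (352.04/349.03)^(800/2).
= 1.00862^400 = 31.0.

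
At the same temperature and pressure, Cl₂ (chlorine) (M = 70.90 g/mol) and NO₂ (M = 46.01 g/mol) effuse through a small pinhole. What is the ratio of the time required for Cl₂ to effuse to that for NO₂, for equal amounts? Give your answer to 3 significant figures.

Graham's law gives t_Cl₂/t_NO₂ = √(M_Cl₂/M_NO₂) = √(70.90/46.01) = √1.541 = 1.24.

1.24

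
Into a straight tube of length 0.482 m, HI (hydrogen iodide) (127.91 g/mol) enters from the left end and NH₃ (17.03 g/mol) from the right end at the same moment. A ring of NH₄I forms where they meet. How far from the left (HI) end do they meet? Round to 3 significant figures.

0.129 m

In equal time, each gas travels a distance ∝ its rate ∝ 1/√M, so d_HI/d_NH₃ = √(M_NH₃/M_HI) = √(17.03/127.91) = 0.3649.
With d_HI + d_NH₃ = 0.482 m, d_NH₃ = 0.482/(1 + 0.3649) = 0.3531 m.
d_HI = 0.482 − 0.3531 = 0.129 m.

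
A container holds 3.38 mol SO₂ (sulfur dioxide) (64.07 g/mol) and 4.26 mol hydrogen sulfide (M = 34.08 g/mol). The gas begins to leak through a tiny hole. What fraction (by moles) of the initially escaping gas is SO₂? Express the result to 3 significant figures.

Effusion rate of each component ∝ n_i/√M_i (partial pressure × 1/√M).
So x_SO₂ in the escaping gas = (n_SO₂/√M_SO₂) / Σ(n_i/√M_i)
= (3.38/√64.07) / (3.38/√64.07 + 4.26/√34.08) = 0.4223/(0.4223 + 0.7297) = 0.367.

0.367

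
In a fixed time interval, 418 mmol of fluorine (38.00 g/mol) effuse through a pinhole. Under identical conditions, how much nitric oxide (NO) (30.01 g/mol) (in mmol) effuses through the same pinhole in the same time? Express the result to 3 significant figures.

470 mmol

Graham's law gives rate_NO/rate_F₂ = √(M_F₂/M_NO) = √(38.00/30.01) = √1.266 = 1.125.
So the amount for NO is 418 × 1.125 = 470 mmol.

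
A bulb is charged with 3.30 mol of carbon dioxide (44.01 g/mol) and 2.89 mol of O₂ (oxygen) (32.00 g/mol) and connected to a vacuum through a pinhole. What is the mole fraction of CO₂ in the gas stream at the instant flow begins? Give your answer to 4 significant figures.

0.4933

Each component's effusion rate ∝ (its partial pressure)·(1/√M) ∝ n_i/√M_i.
So x_CO₂ in the escaping gas = (n_CO₂/√M_CO₂) / Σ(n_i/√M_i)
= (3.30/√44.01) / (3.30/√44.01 + 2.89/√32.00) = 0.4974/(0.4974 + 0.5109) = 0.4933.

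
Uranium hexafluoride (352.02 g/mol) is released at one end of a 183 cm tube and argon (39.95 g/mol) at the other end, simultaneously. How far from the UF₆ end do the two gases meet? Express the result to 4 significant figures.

46.11 cm

The fronts meet when d_UF₆ + d_Ar = L with d_UF₆/d_Ar = √(M_Ar/M_UF₆) (Graham's law). Here √(M_Ar/M_UF₆) = √(39.95/352.02) = 0.3369.
With d_UF₆ + d_Ar = 183 cm, d_Ar = 183/(1 + 0.3369) = 136.9 cm.
d_UF₆ = 183 − 136.9 = 46.11 cm.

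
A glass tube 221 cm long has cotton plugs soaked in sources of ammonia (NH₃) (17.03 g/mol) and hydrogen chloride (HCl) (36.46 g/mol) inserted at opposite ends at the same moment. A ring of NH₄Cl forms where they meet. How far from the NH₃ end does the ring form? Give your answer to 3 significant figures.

131 cm

The fronts meet when d_NH₃ + d_HCl = L with d_NH₃/d_HCl = √(M_HCl/M_NH₃) (Graham's law). Here √(M_HCl/M_NH₃) = √(36.46/17.03) = 1.463.
With d_NH₃ + d_HCl = 221 cm, d_HCl = 221/(1 + 1.463) = 89.72 cm.
d_NH₃ = 221 − 89.72 = 131 cm.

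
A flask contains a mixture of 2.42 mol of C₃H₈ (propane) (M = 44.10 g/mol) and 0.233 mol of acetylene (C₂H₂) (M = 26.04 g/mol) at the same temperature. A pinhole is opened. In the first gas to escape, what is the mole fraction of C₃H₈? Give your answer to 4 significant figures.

The effusion rate of species i is ∝ p_i/√M_i ∝ n_i/√M_i.
x_C₃H₈(eff) = (n_C₃H₈/√M_C₃H₈) / (n_C₃H₈/√M_C₃H₈ + n_C₂H₂/√M_C₂H₂)
= (2.42/√44.10) / (2.42/√44.10 + 0.233/√26.04) = 0.3644/(0.3644 + 0.04566) = 0.8887.

0.8887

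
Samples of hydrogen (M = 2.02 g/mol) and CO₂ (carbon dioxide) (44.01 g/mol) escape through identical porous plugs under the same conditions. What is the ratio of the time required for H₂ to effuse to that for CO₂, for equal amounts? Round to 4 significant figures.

Since effusion rate ∝ 1/√M, t_H₂/t_CO₂ = √(M_H₂/M_CO₂) = √(2.02/44.01) = √0.04590 = 0.2142.

0.2142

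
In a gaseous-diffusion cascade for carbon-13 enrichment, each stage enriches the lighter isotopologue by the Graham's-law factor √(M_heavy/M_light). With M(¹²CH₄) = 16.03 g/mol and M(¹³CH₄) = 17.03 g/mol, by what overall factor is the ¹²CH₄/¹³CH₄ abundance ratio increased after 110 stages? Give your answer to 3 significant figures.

Overall factor = α^110 with α = √(17.03/16.03), i.e. (17.03/16.03)^(110/2).
= 1.06238^55 = 27.9.

27.9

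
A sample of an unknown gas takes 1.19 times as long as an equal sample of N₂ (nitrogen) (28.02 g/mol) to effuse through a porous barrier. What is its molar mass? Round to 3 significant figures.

39.7 g/mol

Graham's law gives t_X/t_N₂ = √(M_X/M_N₂).
1.19 = √(M_X/28.02)
M_X = 28.02 × 1.19² = 28.02 × 1.416 = 39.7 g/mol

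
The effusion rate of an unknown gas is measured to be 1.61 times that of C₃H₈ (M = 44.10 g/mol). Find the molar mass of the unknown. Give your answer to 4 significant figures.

By Graham's law, rate_X/rate_C₃H₈ = √(M_C₃H₈/M_X).
1.61 = √(44.10/M_X)
M_X = 44.10 / 1.61² = 44.10 / 2.592 = 17.01 g/mol

17.01 g/mol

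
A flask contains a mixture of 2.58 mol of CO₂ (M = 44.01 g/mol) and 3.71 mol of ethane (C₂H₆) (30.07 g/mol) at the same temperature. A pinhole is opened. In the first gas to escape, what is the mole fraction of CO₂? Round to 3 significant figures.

0.365

Rate_i ∝ x_i/√M_i (Graham's law weighted by mole fraction), so the effusate composition follows n_i/√M_i.
x_CO₂(eff) = (n_CO₂/√M_CO₂) / (n_CO₂/√M_CO₂ + n_C₂H₆/√M_C₂H₆)
= (2.58/√44.01) / (2.58/√44.01 + 3.71/√30.07) = 0.3889/(0.3889 + 0.6766) = 0.365.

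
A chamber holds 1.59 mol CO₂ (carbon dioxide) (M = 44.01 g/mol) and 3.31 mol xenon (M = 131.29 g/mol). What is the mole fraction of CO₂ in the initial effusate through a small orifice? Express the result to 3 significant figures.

Rate_i ∝ x_i/√M_i (Graham's law weighted by mole fraction), so the effusate composition follows n_i/√M_i.
x_CO₂(eff) = (n_CO₂/√M_CO₂) / (n_CO₂/√M_CO₂ + n_Xe/√M_Xe)
= (1.59/√44.01) / (1.59/√44.01 + 3.31/√131.29) = 0.2397/(0.2397 + 0.2889) = 0.453.

0.453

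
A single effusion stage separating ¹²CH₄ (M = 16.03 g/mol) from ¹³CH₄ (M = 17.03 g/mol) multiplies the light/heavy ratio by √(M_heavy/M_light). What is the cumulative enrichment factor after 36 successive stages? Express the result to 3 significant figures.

Each stage multiplies the ratio by α = √(17.03/16.03), so after 36 stages the overall factor is α^36 = (17.03/16.03)^(36/2).
= 1.06238^18 = 2.97.

2.97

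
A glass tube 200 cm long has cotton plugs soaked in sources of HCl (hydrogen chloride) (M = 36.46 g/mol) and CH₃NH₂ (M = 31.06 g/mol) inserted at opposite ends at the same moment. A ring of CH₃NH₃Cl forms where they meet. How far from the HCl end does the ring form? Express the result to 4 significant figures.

95.99 cm

Graham's law gives d_HCl/d_CH₃NH₂ = rate_HCl/rate_CH₃NH₂ = √(M_CH₃NH₂/M_HCl) = √(31.06/36.46) = 0.9230.
With d_HCl + d_CH₃NH₂ = 200 cm, d_CH₃NH₂ = 200/(1 + 0.9230) = 104.0 cm.
d_HCl = 200 − 104.0 = 95.99 cm.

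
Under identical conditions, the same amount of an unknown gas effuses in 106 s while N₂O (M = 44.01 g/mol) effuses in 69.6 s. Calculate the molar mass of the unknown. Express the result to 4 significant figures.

102.1 g/mol

From Graham's law, t_X/t_N₂O = √(M_X/M_N₂O).
106/69.6 = 1.523 = √(M_X/44.01)
M_X = 44.01 × 1.523² = 44.01 × 2.319 = 102.1 g/mol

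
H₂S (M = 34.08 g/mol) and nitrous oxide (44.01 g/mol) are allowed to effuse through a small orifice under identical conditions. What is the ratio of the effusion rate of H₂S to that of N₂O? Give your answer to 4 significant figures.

1.136

Since effusion rate ∝ 1/√M, rate_H₂S/rate_N₂O = √(M_N₂O/M_H₂S) = √(44.01/34.08) = √1.291 = 1.136.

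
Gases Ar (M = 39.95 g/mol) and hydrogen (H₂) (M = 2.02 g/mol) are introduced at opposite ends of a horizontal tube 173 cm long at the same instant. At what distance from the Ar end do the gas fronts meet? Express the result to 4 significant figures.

The fronts meet when d_Ar + d_H₂ = L with d_Ar/d_H₂ = √(M_H₂/M_Ar) (Graham's law). Here √(M_H₂/M_Ar) = √(2.02/39.95) = 0.2249.
With d_Ar + d_H₂ = 173 cm, d_H₂ = 173/(1 + 0.2249) = 141.2 cm.
d_Ar = 173 − 141.2 = 31.76 cm.

31.76 cm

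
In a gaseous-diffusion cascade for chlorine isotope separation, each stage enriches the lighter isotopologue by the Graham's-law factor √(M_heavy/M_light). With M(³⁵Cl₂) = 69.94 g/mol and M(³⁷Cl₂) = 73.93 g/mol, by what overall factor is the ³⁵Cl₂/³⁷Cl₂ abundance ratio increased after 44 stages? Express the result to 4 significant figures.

Each stage multiplies the ratio by α = √(73.93/69.94), so after 44 stages the overall factor is α^44 = (73.93/69.94)^(44/2).
= 1.05705^22 = 3.389.

3.389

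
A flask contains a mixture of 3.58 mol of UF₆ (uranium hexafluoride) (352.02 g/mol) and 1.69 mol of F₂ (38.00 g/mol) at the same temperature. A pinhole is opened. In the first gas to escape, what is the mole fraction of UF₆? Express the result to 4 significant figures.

0.4104

Rate_i ∝ x_i/√M_i (Graham's law weighted by mole fraction), so the effusate composition follows n_i/√M_i.
So x_UF₆ in the escaping gas = (n_UF₆/√M_UF₆) / Σ(n_i/√M_i)
= (3.58/√352.02) / (3.58/√352.02 + 1.69/√38.00) = 0.1908/(0.1908 + 0.2742) = 0.4104.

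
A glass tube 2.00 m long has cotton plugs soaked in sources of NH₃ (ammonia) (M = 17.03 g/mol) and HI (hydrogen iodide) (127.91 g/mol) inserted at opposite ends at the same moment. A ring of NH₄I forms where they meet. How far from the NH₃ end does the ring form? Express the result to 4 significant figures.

1.465 m

Distances travelled in equal time are proportional to diffusion rates, so d_NH₃/d_HI = √(M_HI/M_NH₃) = √(127.91/17.03) = 2.741.
With d_NH₃ + d_HI = 2.00 m, d_HI = 2.00/(1 + 2.741) = 0.5347 m.
d_NH₃ = 2.00 − 0.5347 = 1.465 m.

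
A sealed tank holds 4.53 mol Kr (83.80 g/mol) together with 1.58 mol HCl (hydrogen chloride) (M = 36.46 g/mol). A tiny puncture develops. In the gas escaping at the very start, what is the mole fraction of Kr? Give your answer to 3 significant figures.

0.654

Rate_i ∝ x_i/√M_i (Graham's law weighted by mole fraction), so the effusate composition follows n_i/√M_i.
So x_Kr in the escaping gas = (n_Kr/√M_Kr) / Σ(n_i/√M_i)
= (4.53/√83.80) / (4.53/√83.80 + 1.58/√36.46) = 0.4949/(0.4949 + 0.2617) = 0.654.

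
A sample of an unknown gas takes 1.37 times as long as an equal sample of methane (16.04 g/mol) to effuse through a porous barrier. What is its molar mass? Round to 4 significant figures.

By Graham's law, t_X/t_CH₄ = √(M_X/M_CH₄).
1.37 = √(M_X/16.04)
M_X = 16.04 × 1.37² = 16.04 × 1.877 = 30.11 g/mol

30.11 g/mol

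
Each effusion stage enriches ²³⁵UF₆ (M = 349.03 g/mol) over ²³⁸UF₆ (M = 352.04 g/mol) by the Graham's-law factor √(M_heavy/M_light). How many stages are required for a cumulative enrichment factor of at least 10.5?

548

Per stage α = (352.04/349.03)^(1/2) = 1.00862^0.5, giving ln α = 0.004293.
Need α^N ≥ 10.5 ⇒ N ≥ ln(10.5) / ln α = 2.351 / 0.004293 = 547.66.
Minimum whole number of stages: N = 548.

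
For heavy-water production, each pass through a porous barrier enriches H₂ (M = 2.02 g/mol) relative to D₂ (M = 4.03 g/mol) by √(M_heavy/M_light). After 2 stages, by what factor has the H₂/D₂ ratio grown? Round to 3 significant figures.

The single-stage factor is √(M_heavy/M_light), so 2 stages give [√(4.03/2.02)]^2 = (4.03/2.02)^(2/2).
= 1.99505^1 = 2.00.

2.00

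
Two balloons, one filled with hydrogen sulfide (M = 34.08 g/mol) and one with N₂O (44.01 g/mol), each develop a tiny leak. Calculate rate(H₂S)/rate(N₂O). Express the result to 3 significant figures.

By Graham's law, rate_H₂S/rate_N₂O = √(M_N₂O/M_H₂S) = √(44.01/34.08) = √1.291 = 1.14.

1.14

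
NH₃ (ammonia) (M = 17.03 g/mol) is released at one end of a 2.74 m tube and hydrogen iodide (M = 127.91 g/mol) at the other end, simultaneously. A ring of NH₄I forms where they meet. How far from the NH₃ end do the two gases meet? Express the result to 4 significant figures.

Distances travelled in equal time are proportional to diffusion rates, so d_NH₃/d_HI = √(M_HI/M_NH₃) = √(127.91/17.03) = 2.741.
With d_NH₃ + d_HI = 2.74 m, d_HI = 2.74/(1 + 2.741) = 0.7325 m.
d_NH₃ = 2.74 − 0.7325 = 2.007 m.

2.007 m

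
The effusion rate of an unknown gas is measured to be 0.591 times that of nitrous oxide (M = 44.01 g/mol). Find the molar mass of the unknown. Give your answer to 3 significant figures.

From Graham's law, rate_X/rate_N₂O = √(M_N₂O/M_X).
0.591 = √(44.01/M_X)
M_X = 44.01 / 0.591² = 44.01 / 0.3493 = 126 g/mol

126 g/mol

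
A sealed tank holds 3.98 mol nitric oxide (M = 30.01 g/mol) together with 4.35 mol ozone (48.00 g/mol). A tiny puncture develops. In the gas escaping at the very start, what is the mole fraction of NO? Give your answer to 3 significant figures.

Each component's effusion rate ∝ (its partial pressure)·(1/√M) ∝ n_i/√M_i.
So x_NO in the escaping gas = (n_NO/√M_NO) / Σ(n_i/√M_i)
= (3.98/√30.01) / (3.98/√30.01 + 4.35/√48.00) = 0.7265/(0.7265 + 0.6279) = 0.536.

0.536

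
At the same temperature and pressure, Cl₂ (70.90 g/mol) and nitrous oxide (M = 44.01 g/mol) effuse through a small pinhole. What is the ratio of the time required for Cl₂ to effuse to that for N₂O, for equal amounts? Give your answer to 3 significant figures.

1.27

Since effusion rate ∝ 1/√M, t_Cl₂/t_N₂O = √(M_Cl₂/M_N₂O) = √(70.90/44.01) = √1.611 = 1.27.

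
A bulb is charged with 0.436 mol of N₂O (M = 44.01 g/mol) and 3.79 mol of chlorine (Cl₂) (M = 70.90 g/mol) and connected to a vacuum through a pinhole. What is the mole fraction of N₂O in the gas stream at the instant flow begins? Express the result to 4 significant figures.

Effusion rate of each component ∝ n_i/√M_i (partial pressure × 1/√M).
So x_N₂O in the escaping gas = (n_N₂O/√M_N₂O) / Σ(n_i/√M_i)
= (0.436/√44.01) / (0.436/√44.01 + 3.79/√70.90) = 0.06572/(0.06572 + 0.4501) = 0.1274.

0.1274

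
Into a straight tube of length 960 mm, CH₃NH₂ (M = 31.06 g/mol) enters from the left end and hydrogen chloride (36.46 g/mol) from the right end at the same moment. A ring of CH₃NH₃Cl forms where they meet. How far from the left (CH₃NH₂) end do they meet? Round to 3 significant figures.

499 mm

In equal time, each gas travels a distance ∝ its rate ∝ 1/√M, so d_CH₃NH₂/d_HCl = √(M_HCl/M_CH₃NH₂) = √(36.46/31.06) = 1.083.
With d_CH₃NH₂ + d_HCl = 960 mm, d_HCl = 960/(1 + 1.083) = 460.8 mm.
d_CH₃NH₂ = 960 − 460.8 = 499 mm.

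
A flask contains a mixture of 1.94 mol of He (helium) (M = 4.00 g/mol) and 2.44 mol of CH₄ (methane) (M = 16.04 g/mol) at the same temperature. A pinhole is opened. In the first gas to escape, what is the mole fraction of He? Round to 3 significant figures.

0.614

Effusion rate of each component ∝ n_i/√M_i (partial pressure × 1/√M).
x_He(eff) = (n_He/√M_He) / (n_He/√M_He + n_CH₄/√M_CH₄)
= (1.94/√4.00) / (1.94/√4.00 + 2.44/√16.04) = 0.9700/(0.9700 + 0.6092) = 0.614.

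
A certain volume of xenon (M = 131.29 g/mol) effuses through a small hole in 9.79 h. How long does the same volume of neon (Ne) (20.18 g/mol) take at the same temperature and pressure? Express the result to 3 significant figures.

3.84 h

Using Graham's law: t_Ne/t_Xe = √(M_Ne/M_Xe) = √(20.18/131.29) = √0.1537 = 0.3921.
So the time for Ne is 9.79 × 0.3921 = 3.84 h.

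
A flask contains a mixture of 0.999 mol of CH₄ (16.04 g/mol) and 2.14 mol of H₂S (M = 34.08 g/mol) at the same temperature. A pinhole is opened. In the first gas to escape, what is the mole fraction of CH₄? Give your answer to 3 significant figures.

0.405

The effusion rate of species i is ∝ p_i/√M_i ∝ n_i/√M_i.
So x_CH₄ in the escaping gas = (n_CH₄/√M_CH₄) / Σ(n_i/√M_i)
= (0.999/√16.04) / (0.999/√16.04 + 2.14/√34.08) = 0.2494/(0.2494 + 0.3666) = 0.405.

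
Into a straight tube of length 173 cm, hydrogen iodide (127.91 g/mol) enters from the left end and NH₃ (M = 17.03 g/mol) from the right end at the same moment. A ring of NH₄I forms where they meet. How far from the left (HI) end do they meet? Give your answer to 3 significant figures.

46.2 cm

Distances travelled in equal time are proportional to diffusion rates, so d_HI/d_NH₃ = √(M_NH₃/M_HI) = √(17.03/127.91) = 0.3649.
With d_HI + d_NH₃ = 173 cm, d_NH₃ = 173/(1 + 0.3649) = 126.8 cm.
d_HI = 173 − 126.8 = 46.2 cm.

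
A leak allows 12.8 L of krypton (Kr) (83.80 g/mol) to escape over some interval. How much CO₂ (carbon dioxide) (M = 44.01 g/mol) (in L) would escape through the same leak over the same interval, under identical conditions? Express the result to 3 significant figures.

Using Graham's law: rate_CO₂/rate_Kr = √(M_Kr/M_CO₂) = √(83.80/44.01) = √1.904 = 1.380.
So the volume for CO₂ is 12.8 × 1.380 = 17.7 L.

17.7 L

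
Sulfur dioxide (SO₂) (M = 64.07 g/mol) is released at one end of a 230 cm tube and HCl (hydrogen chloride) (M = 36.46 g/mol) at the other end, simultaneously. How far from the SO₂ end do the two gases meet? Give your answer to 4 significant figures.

98.90 cm

Graham's law gives d_SO₂/d_HCl = rate_SO₂/rate_HCl = √(M_HCl/M_SO₂) = √(36.46/64.07) = 0.7544.
With d_SO₂ + d_HCl = 230 cm, d_HCl = 230/(1 + 0.7544) = 131.1 cm.
d_SO₂ = 230 − 131.1 = 98.90 cm.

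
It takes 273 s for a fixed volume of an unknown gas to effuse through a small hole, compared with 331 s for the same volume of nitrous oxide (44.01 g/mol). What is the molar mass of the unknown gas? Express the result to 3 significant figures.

29.9 g/mol

Graham's law gives t_X/t_N₂O = √(M_X/M_N₂O).
273/331 = 0.8248 = √(M_X/44.01)
M_X = 44.01 × 0.8248² = 44.01 × 0.6803 = 29.9 g/mol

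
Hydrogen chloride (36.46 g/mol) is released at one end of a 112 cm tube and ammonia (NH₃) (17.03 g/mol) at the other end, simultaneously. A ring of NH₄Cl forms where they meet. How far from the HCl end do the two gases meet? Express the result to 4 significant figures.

45.47 cm

In equal time, each gas travels a distance ∝ its rate ∝ 1/√M, so d_HCl/d_NH₃ = √(M_NH₃/M_HCl) = √(17.03/36.46) = 0.6834.
With d_HCl + d_NH₃ = 112 cm, d_NH₃ = 112/(1 + 0.6834) = 66.53 cm.
d_HCl = 112 − 66.53 = 45.47 cm.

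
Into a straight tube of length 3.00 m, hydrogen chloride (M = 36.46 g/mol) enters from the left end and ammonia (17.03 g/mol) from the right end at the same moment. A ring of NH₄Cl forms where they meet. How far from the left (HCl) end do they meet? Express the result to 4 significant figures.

1.218 m

Distances travelled in equal time are proportional to diffusion rates, so d_HCl/d_NH₃ = √(M_NH₃/M_HCl) = √(17.03/36.46) = 0.6834.
With d_HCl + d_NH₃ = 3.00 m, d_NH₃ = 3.00/(1 + 0.6834) = 1.782 m.
d_HCl = 3.00 − 1.782 = 1.218 m.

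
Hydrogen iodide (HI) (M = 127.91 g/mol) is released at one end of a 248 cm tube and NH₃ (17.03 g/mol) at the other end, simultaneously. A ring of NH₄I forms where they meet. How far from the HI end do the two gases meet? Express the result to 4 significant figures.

66.30 cm

In equal time, each gas travels a distance ∝ its rate ∝ 1/√M, so d_HI/d_NH₃ = √(M_NH₃/M_HI) = √(17.03/127.91) = 0.3649.
With d_HI + d_NH₃ = 248 cm, d_NH₃ = 248/(1 + 0.3649) = 181.7 cm.
d_HI = 248 − 181.7 = 66.30 cm.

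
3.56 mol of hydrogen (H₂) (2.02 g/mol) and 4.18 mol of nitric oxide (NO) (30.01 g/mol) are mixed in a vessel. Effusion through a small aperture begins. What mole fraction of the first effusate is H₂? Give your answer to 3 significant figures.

0.767

The effusion rate of species i is ∝ p_i/√M_i ∝ n_i/√M_i.
So x_H₂ in the escaping gas = (n_H₂/√M_H₂) / Σ(n_i/√M_i)
= (3.56/√2.02) / (3.56/√2.02 + 4.18/√30.01) = 2.505/(2.505 + 0.7630) = 0.767.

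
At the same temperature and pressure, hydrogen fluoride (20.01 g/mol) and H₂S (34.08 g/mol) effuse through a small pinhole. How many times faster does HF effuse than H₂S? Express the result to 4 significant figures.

Using Graham's law: rate_HF/rate_H₂S = √(M_H₂S/M_HF) = √(34.08/20.01) = √1.703 = 1.305.

1.305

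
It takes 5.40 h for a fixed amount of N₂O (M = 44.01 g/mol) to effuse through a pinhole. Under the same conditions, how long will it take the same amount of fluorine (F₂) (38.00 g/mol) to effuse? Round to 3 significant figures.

By Graham's law, t_F₂/t_N₂O = √(M_F₂/M_N₂O) = √(38.00/44.01) = √0.8634 = 0.9292.
So the time for F₂ is 5.40 × 0.9292 = 5.02 h.

5.02 h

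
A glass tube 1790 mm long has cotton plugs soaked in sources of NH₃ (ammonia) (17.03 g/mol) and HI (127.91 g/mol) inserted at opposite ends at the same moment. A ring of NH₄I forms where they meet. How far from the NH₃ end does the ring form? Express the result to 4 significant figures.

1311 mm

The fronts meet when d_NH₃ + d_HI = L with d_NH₃/d_HI = √(M_HI/M_NH₃) (Graham's law). Here √(M_HI/M_NH₃) = √(127.91/17.03) = 2.741.
With d_NH₃ + d_HI = 1790 mm, d_HI = 1790/(1 + 2.741) = 478.5 mm.
d_NH₃ = 1790 − 478.5 = 1311 mm.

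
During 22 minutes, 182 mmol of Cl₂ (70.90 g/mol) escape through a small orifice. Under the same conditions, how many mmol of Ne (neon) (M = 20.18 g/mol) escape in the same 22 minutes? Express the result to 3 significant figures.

From Graham's law, rate_Ne/rate_Cl₂ = √(M_Cl₂/M_Ne) = √(70.90/20.18) = √3.513 = 1.874.
So the amount for Ne is 182 × 1.874 = 341 mmol.

341 mmol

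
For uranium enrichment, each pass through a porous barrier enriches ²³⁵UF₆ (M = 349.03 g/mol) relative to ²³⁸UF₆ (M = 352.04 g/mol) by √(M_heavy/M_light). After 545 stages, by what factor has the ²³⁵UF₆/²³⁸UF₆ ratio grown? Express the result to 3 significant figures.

10.4

The single-stage factor is √(M_heavy/M_light), so 545 stages give [√(352.04/349.03)]^545 = (352.04/349.03)^(545/2).
= 1.00862^(545/2) = 10.4.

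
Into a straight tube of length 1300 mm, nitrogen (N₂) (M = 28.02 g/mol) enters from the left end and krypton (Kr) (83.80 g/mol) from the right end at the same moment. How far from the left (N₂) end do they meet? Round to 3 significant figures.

In equal time, each gas travels a distance ∝ its rate ∝ 1/√M, so d_N₂/d_Kr = √(M_Kr/M_N₂) = √(83.80/28.02) = 1.729.
With d_N₂ + d_Kr = 1300 mm, d_Kr = 1300/(1 + 1.729) = 476.3 mm.
d_N₂ = 1300 − 476.3 = 824 mm.

824 mm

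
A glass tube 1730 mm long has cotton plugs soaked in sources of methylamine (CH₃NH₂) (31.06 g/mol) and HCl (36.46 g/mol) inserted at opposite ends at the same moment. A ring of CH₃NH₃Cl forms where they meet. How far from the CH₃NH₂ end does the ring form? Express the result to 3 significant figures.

900 mm

In equal time, each gas travels a distance ∝ its rate ∝ 1/√M, so d_CH₃NH₂/d_HCl = √(M_HCl/M_CH₃NH₂) = √(36.46/31.06) = 1.083.
With d_CH₃NH₂ + d_HCl = 1730 mm, d_HCl = 1730/(1 + 1.083) = 830.4 mm.
d_CH₃NH₂ = 1730 − 830.4 = 900 mm.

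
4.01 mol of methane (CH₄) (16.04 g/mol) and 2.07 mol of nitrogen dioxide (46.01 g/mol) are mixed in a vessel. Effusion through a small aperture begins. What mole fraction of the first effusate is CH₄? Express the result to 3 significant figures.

Each component's effusion rate ∝ (its partial pressure)·(1/√M) ∝ n_i/√M_i.
x_CH₄(eff) = (n_CH₄/√M_CH₄) / (n_CH₄/√M_CH₄ + n_NO₂/√M_NO₂)
= (4.01/√16.04) / (4.01/√16.04 + 2.07/√46.01) = 1.001/(1.001 + 0.3052) = 0.766.

0.766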